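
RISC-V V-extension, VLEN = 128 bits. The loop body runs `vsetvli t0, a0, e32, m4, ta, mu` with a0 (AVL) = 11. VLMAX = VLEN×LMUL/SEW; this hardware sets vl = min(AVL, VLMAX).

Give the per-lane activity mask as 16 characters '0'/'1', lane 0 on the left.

predicate = 1111111111100000

VLMAX = (128 × 4) / 32 = 16 lanes
vl ← min(11, 16) = 11
bits (lane 0 leftmost): 1111111111100000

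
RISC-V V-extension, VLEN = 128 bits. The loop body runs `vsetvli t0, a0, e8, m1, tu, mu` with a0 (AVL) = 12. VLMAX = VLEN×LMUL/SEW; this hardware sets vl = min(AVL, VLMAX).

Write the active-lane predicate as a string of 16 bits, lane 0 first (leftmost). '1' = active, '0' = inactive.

predicate = 1111111111110000

VLMAX = VLEN×LMUL/SEW = 128×1/8 = 16
AVL=12 ≤ VLMAX=16, so vl = 12
bits (lane 0 leftmost): 1111111111110000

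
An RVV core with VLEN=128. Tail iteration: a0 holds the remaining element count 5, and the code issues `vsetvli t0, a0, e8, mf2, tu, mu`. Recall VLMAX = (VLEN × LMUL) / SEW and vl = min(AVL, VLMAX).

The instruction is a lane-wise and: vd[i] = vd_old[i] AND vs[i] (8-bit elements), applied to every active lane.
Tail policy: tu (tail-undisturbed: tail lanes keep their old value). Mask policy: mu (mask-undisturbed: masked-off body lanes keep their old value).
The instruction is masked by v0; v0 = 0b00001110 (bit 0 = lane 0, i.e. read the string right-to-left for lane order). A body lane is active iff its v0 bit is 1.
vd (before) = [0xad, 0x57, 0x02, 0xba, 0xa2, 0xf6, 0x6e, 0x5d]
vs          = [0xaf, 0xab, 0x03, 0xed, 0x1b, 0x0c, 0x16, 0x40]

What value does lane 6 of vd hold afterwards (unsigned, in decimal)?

lanes per group: 128·1/2/8 = 8
vl ← min(5, 8) = 5
lane  0: mask-off/keep ⇒ 0xad
lane  1: and(0x57,0xab) ⇒ 0x03
lane  2: and(0x02,0x03) ⇒ 0x02
lane  3: and(0xba,0xed) ⇒ 0xa8
lane  4: mask-off/keep ⇒ 0xa2
lane  5: tail/keep ⇒ 0xf6
lane  6: tail/keep ⇒ 0x6e
lane  7: tail/keep ⇒ 0x5d

vd[6] = 110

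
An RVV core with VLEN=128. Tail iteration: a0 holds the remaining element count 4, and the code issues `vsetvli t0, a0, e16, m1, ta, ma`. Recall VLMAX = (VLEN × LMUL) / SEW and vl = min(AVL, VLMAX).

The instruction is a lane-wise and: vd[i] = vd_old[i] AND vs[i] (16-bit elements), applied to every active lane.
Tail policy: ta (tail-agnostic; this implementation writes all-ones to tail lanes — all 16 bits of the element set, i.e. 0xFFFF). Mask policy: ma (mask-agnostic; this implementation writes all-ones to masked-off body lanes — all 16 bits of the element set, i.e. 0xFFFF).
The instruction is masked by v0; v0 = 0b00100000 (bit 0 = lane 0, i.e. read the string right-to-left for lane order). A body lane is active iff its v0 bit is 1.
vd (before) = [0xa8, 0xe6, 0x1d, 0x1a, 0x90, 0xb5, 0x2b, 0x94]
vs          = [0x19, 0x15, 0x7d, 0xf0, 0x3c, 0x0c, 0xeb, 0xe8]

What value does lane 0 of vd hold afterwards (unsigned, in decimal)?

VLMAX = (128 × 1) / 16 = 8 lanes
vl = min(AVL, VLMAX) = min(4, 8) = 4
vd[0] mask-off/ones -> 0xffff
vd[1] mask-off/ones -> 0xffff
vd[2] mask-off/ones -> 0xffff
vd[3] mask-off/ones -> 0xffff
vd[4] tail/ones -> 0xffff
vd[5] tail/ones -> 0xffff
vd[6] tail/ones -> 0xffff
vd[7] tail/ones -> 0xffff

vd[0] = 65535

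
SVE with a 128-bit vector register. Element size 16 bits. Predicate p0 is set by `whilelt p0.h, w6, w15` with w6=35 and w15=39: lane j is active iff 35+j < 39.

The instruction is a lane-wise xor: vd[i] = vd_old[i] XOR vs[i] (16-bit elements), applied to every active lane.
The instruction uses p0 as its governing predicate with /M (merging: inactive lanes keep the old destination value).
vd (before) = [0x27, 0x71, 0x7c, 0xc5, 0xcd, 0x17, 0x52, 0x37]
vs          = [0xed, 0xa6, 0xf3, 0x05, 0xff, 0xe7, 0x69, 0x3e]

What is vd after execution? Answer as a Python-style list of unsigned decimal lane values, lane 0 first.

vd = [202, 215, 143, 192, 205, 23, 82, 55]

lane count: 128 div 16 = 8
p0[j] = (35+j < 39); true for j=0..3 → 4 lanes set
lane  0: xor(0x27,0xed) ⇒ 0xca
lane  1: xor(0x71,0xa6) ⇒ 0xd7
lane  2: xor(0x7c,0xf3) ⇒ 0x8f
lane  3: xor(0xc5,0x05) ⇒ 0xc0
lane  4: tail/keep ⇒ 0xcd
lane  5: tail/keep ⇒ 0x17
lane  6: tail/keep ⇒ 0x52
lane  7: tail/keep ⇒ 0x37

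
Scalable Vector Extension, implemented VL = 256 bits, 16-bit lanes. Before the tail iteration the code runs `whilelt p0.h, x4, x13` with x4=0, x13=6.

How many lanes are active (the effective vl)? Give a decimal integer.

vl = 6

256-bit reg / 16-bit elem → 16 lanes
active while 0+j < 6, i.e. j ∈ [0,6) capped at 16 ⇒ 6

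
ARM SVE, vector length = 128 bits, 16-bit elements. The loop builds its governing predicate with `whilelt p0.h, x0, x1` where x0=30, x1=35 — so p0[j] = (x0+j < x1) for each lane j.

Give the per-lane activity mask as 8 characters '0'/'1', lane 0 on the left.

128-bit reg / 16-bit elem → 8 lanes
whilelt: lane j active iff 30+j < 35 → j < 5 → 5 active
bits (lane 0 leftmost): 11111000

predicate = 11111000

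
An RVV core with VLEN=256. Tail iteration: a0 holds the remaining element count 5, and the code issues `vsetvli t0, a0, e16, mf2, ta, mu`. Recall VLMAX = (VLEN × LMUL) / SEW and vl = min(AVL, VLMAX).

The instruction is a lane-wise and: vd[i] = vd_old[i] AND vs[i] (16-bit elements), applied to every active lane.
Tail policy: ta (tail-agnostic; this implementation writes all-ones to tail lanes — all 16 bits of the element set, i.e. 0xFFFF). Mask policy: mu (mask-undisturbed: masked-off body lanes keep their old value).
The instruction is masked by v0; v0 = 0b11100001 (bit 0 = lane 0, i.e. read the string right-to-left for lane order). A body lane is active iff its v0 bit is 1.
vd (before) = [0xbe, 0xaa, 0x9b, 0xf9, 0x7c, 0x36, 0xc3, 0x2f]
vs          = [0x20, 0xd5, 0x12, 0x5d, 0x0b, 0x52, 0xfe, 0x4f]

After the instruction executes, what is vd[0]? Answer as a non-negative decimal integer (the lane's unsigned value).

vd[0] = 32

VLMAX = VLEN×LMUL/SEW = 256×1/2/16 = 8
vl = min(AVL, VLMAX) = min(5, 8) = 5
vd[0] and(0xbe,0x20) -> 0x20
vd[1] mask-off/keep -> 0xaa
vd[2] mask-off/keep -> 0x9b
vd[3] mask-off/keep -> 0xf9
vd[4] mask-off/keep -> 0x7c
vd[5] tail/ones -> 0xffff
vd[6] tail/ones -> 0xffff
vd[7] tail/ones -> 0xffff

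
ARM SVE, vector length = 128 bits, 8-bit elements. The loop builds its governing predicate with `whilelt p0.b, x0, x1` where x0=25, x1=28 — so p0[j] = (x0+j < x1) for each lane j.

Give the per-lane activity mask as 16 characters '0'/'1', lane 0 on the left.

register lanes = 128/8 = 16
whilelt: lane j active iff 25+j < 28 → j < 3 → 3 active
bits (lane 0 leftmost): 1110000000000000

predicate = 1110000000000000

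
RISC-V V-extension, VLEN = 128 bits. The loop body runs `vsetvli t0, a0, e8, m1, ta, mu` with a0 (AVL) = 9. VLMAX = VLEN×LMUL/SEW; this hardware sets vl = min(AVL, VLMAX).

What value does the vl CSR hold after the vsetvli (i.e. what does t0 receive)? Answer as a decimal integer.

vl = 9

lanes per group: 128·1/8 = 16
vl = min(AVL, VLMAX) = min(9, 16) = 9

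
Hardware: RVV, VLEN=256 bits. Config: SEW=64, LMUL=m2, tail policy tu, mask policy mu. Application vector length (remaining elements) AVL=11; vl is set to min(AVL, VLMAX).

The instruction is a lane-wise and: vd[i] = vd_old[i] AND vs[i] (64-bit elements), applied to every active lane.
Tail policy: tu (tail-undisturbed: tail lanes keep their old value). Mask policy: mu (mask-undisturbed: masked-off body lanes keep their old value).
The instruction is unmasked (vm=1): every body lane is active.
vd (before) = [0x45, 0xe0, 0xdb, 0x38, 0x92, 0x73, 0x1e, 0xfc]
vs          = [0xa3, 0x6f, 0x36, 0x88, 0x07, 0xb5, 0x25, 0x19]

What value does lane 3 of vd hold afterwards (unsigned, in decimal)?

vd[3] = 8

VLMAX = VLEN×LMUL/SEW = 256×2/64 = 8
AVL=11 > VLMAX=8, so vl = 8
  i=0: and(0x45,0xa3) → 1
  i=1: and(0xe0,0x6f) → 96
  i=2: and(0xdb,0x36) → 18
  i=3: and(0x38,0x88) → 8
  i=4: and(0x92,0x07) → 2
  i=5: and(0x73,0xb5) → 49
  i=6: and(0x1e,0x25) → 4
  i=7: and(0xfc,0x19) → 24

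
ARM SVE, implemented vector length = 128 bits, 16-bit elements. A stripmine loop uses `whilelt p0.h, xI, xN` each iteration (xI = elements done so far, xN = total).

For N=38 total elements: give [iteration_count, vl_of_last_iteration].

register lanes = 128/16 = 8
N=38: ⌈38/8⌉ = 5 iters; last vl = 38 − 4×8 = 6

[iterations, last_vl] = [5, 6]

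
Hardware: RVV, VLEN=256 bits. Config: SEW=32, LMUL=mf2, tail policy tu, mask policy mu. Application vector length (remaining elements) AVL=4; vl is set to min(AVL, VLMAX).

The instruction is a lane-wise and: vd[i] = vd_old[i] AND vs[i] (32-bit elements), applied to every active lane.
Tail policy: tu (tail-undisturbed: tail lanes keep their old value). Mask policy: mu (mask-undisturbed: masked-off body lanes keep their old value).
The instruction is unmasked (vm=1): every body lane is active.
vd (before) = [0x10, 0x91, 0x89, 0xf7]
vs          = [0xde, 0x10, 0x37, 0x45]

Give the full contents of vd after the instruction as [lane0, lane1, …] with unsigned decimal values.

vd = [16, 16, 1, 69]

VLMAX = (256 × 1/2) / 32 = 4 lanes
AVL=4 ≤ VLMAX=4, so vl = 4
  i=0: and(0x10,0xde) → 16
  i=1: and(0x91,0x10) → 16
  i=2: and(0x89,0x37) → 1
  i=3: and(0xf7,0x45) → 69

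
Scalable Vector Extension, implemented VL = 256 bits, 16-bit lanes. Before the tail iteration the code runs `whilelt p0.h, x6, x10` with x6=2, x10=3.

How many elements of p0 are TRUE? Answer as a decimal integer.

vl = 1

register lanes = 256/16 = 16
p0[j] = (2+j < 3); true for j=0..0 → 1 lanes set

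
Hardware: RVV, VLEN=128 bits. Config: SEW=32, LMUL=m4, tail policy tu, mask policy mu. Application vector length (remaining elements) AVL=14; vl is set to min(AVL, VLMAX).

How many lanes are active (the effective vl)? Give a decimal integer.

lanes per group: 128·4/32 = 16
AVL=14 ≤ VLMAX=16, so vl = 14

vl = 14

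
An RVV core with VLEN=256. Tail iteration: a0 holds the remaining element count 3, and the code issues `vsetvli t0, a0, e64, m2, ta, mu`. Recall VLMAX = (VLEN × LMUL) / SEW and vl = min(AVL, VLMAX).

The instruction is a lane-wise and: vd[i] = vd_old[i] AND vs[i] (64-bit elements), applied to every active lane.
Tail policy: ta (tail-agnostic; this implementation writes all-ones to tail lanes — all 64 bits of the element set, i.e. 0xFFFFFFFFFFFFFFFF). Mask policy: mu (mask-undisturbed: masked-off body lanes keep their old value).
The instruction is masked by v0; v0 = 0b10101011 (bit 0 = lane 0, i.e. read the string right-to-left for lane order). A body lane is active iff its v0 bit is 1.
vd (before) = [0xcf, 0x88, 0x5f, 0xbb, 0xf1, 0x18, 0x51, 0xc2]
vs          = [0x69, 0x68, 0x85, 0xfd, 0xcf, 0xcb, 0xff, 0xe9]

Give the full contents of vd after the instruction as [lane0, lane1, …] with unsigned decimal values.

lanes per group: 256·2/64 = 8
AVL=3 ≤ VLMAX=8, so vl = 3
lane  0: and(0xcf,0x69) ⇒ 0x49
lane  1: and(0x88,0x68) ⇒ 0x08
lane  2: mask-off/keep ⇒ 0x5f
lane  3: tail/ones ⇒ 0xffffffffffffffff
lane  4: tail/ones ⇒ 0xffffffffffffffff
lane  5: tail/ones ⇒ 0xffffffffffffffff
lane  6: tail/ones ⇒ 0xffffffffffffffff
lane  7: tail/ones ⇒ 0xffffffffffffffff

vd = [73, 8, 95, 18446744073709551615, 18446744073709551615, 18446744073709551615, 18446744073709551615, 18446744073709551615]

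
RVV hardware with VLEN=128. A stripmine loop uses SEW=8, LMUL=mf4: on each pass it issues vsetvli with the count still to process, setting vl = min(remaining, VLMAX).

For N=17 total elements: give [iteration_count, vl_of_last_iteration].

lanes per group: 128·1/4/8 = 4
17 elements at 4/iter → 5 passes, remainder 1 on the last

[iterations, last_vl] = [5, 1]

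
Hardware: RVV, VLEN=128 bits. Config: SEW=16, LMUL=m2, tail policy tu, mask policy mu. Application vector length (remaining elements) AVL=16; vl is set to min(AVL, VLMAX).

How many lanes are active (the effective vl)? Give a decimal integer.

VLMAX = VLEN×LMUL/SEW = 128×2/16 = 16
AVL=16 ≤ VLMAX=16, so vl = 16

vl = 16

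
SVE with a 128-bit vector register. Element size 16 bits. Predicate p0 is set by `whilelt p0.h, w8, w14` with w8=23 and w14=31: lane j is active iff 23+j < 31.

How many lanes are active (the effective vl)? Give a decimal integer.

vl = 8

lane count: 128 div 16 = 8
whilelt: lane j active iff 23+j < 31 → j < 8 → 8 active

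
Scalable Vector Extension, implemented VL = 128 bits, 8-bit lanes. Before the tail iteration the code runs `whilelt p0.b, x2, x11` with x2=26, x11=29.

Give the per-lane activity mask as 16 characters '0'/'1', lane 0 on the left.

predicate = 1110000000000000

lane count: 128 div 8 = 16
p0[j] = (26+j < 29); true for j=0..2 → 3 lanes set
bits (lane 0 leftmost): 1110000000000000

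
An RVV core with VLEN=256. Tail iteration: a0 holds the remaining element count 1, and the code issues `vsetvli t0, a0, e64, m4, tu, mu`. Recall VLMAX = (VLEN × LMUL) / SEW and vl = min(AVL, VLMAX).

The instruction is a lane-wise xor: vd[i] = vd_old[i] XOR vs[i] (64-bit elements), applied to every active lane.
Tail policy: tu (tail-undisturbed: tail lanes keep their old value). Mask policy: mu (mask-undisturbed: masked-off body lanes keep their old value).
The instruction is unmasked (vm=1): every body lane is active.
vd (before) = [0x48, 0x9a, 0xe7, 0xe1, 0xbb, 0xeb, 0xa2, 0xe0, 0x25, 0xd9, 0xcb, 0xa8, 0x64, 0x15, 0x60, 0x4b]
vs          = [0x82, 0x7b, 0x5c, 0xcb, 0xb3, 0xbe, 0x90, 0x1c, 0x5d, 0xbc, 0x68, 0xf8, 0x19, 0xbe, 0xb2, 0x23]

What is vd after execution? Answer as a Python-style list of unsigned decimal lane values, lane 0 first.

vd = [202, 154, 231, 225, 187, 235, 162, 224, 37, 217, 203, 168, 100, 21, 96, 75]

lanes per group: 256·4/64 = 16
vl = min(AVL, VLMAX) = min(1, 16) = 1
vd[0] xor(0x48,0x82) -> 0xca
vd[1] tail/keep -> 0x9a
vd[2] tail/keep -> 0xe7
vd[3] tail/keep -> 0xe1
vd[4] tail/keep -> 0xbb
vd[5] tail/keep -> 0xeb
vd[6] tail/keep -> 0xa2
vd[7] tail/keep -> 0xe0
vd[8] tail/keep -> 0x25
vd[9] tail/keep -> 0xd9
vd[10] tail/keep -> 0xcb
vd[11] tail/keep -> 0xa8
vd[12] tail/keep -> 0x64
vd[13] tail/keep -> 0x15
vd[14] tail/keep -> 0x60
vd[15] tail/keep -> 0x4b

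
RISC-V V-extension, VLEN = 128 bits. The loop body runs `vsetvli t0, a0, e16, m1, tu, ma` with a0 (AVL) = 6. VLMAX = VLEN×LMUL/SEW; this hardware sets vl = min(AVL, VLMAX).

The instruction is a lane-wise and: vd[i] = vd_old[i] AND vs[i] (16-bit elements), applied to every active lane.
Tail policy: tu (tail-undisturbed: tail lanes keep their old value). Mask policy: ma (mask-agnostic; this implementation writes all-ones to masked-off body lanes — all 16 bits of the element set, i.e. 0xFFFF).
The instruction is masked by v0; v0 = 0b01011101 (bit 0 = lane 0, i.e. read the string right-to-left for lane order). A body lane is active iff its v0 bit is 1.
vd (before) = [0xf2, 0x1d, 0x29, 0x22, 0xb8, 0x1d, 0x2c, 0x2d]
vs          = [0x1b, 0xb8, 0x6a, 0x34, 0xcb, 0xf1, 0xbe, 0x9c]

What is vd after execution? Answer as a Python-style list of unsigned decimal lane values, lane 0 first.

vd = [18, 65535, 40, 32, 136, 65535, 44, 45]

VLMAX = (128 × 1) / 16 = 8 lanes
vl = min(AVL, VLMAX) = min(6, 8) = 6
[0] and(0xf2,0x1b) = 0x12
[1] mask-off/ones = 0xffff
[2] and(0x29,0x6a) = 0x28
[3] and(0x22,0x34) = 0x20
[4] and(0xb8,0xcb) = 0x88
[5] mask-off/ones = 0xffff
[6] tail/keep = 0x2c
[7] tail/keep = 0x2d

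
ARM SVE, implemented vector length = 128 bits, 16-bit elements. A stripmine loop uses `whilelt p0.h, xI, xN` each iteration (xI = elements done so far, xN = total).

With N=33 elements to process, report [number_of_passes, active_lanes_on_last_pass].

[iterations, last_vl] = [5, 1]

lane count: 128 div 16 = 8
iterations = ceil(33/8) = 5; final-pass vl = 1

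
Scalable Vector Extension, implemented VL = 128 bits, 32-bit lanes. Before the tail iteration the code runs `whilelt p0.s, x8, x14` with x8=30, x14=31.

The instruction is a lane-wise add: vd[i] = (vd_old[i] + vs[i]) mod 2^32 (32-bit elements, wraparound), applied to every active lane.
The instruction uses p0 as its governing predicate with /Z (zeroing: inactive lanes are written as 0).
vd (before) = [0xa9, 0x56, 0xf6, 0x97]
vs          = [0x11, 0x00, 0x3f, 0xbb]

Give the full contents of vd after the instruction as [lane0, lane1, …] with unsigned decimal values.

register lanes = 128/32 = 4
whilelt: lane j active iff 30+j < 31 → j < 1 → 1 active
vd[0] add(0xa9,0x11) -> 0xba
vd[1] tail/zero -> 0x00
vd[2] tail/zero -> 0x00
vd[3] tail/zero -> 0x00

vd = [186, 0, 0, 0]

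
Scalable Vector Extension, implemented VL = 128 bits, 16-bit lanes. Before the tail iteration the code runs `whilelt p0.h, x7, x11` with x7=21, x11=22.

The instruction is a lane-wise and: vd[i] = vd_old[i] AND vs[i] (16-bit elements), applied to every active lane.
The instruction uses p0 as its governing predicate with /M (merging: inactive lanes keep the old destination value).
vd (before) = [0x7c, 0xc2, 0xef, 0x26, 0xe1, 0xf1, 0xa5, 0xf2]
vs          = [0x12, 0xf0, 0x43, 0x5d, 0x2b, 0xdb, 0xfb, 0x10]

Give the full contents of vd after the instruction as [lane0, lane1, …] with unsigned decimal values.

register lanes = 128/16 = 8
whilelt: lane j active iff 21+j < 22 → j < 1 → 1 active
  i=0: and(0x7c,0x12) → 16
  i=1: tail/keep → 194
  i=2: tail/keep → 239
  i=3: tail/keep → 38
  i=4: tail/keep → 225
  i=5: tail/keep → 241
  i=6: tail/keep → 165
  i=7: tail/keep → 242

vd = [16, 194, 239, 38, 225, 241, 165, 242]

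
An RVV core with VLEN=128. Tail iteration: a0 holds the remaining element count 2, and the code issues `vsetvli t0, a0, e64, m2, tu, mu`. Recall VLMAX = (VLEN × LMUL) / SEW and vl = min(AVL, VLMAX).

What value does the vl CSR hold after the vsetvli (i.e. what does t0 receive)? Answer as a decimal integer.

vl = 2

VLMAX = VLEN×LMUL/SEW = 128×2/64 = 4
vl ← min(2, 4) = 2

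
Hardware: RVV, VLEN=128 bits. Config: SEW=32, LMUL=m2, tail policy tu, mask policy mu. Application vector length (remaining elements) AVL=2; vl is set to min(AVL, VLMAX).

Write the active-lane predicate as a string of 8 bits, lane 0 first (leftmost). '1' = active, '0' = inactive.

predicate = 11000000

lanes per group: 128·2/32 = 8
vl ← min(2, 8) = 2
bits (lane 0 leftmost): 11000000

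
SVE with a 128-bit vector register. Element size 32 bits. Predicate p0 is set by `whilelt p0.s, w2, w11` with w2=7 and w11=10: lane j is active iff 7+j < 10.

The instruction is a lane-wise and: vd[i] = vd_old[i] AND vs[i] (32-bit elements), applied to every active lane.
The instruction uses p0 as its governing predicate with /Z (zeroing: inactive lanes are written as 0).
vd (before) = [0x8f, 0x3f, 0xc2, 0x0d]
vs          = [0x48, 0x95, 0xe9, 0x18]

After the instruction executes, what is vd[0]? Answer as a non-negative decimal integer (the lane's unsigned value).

128-bit reg / 32-bit elem → 4 lanes
whilelt: lane j active iff 7+j < 10 → j < 3 → 3 active
lane  0: and(0x8f,0x48) ⇒ 0x08
lane  1: and(0x3f,0x95) ⇒ 0x15
lane  2: and(0xc2,0xe9) ⇒ 0xc0
lane  3: tail/zero ⇒ 0x00

vd[0] = 8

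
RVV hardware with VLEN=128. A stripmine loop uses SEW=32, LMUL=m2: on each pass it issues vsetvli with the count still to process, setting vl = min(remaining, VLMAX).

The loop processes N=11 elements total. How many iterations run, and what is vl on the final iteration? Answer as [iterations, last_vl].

[iterations, last_vl] = [2, 3]

VLMAX = (128 × 2) / 32 = 8 lanes
N=11: ⌈11/8⌉ = 2 iters; last vl = 11 − 1×8 = 3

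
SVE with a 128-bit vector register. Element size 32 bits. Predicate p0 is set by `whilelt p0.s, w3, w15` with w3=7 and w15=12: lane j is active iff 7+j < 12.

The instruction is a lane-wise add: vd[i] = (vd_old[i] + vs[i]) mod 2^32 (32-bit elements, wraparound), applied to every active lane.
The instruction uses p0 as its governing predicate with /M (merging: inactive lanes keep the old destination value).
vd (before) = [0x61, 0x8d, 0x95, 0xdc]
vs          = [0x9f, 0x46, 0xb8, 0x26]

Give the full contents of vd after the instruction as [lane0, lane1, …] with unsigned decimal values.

vd = [256, 211, 333, 258]

lane count: 128 div 32 = 4
active while 7+j < 12, i.e. j ∈ [0,5) capped at 4 ⇒ 4
vd[0] add(0x61,0x9f) -> 0x100
vd[1] add(0x8d,0x46) -> 0xd3
vd[2] add(0x95,0xb8) -> 0x14d
vd[3] add(0xdc,0x26) -> 0x102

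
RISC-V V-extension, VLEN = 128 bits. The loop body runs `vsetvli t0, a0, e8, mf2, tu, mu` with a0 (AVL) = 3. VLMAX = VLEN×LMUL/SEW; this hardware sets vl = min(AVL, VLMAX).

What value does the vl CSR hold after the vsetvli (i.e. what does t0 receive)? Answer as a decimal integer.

VLMAX = (128 × 1/2) / 8 = 8 lanes
vl ← min(3, 8) = 3

vl = 3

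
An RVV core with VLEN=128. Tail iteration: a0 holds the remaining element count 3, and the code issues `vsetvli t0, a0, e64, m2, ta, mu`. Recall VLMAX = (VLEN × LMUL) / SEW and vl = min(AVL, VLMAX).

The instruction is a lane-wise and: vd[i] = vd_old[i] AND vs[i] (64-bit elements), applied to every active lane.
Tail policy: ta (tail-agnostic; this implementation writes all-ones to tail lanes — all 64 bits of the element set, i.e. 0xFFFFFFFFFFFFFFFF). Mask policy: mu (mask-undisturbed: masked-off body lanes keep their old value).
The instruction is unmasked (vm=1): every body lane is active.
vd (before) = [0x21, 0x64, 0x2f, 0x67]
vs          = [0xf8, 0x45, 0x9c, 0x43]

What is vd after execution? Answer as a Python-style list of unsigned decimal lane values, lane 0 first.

VLMAX = (128 × 2) / 64 = 4 lanes
vl = min(AVL, VLMAX) = min(3, 4) = 3
lane  0: and(0x21,0xf8) ⇒ 0x20
lane  1: and(0x64,0x45) ⇒ 0x44
lane  2: and(0x2f,0x9c) ⇒ 0x0c
lane  3: tail/ones ⇒ 0xffffffffffffffff

vd = [32, 68, 12, 18446744073709551615]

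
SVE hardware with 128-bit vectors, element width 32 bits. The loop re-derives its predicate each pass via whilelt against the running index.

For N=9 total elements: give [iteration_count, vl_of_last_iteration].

[iterations, last_vl] = [3, 1]

128-bit reg / 32-bit elem → 4 lanes
iterations = ceil(9/4) = 3; final-pass vl = 1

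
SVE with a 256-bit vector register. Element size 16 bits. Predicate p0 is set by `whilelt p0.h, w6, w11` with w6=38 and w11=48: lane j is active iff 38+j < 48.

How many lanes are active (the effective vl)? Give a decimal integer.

vl = 10

lane count: 256 div 16 = 16
active while 38+j < 48, i.e. j ∈ [0,10) capped at 16 ⇒ 10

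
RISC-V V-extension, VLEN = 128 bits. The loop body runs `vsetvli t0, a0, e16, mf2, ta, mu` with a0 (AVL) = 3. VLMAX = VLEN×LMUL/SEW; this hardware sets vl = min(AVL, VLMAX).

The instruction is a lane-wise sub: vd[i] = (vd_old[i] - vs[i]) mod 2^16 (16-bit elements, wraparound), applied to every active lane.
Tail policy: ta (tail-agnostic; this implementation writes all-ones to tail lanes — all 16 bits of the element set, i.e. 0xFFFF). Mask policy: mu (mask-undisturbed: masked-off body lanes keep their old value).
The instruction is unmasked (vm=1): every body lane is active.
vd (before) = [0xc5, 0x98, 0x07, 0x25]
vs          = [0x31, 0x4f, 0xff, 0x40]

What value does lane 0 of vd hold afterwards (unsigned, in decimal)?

vd[0] = 148

VLMAX = VLEN×LMUL/SEW = 128×1/2/16 = 4
AVL=3 ≤ VLMAX=4, so vl = 3
lane  0: sub(0xc5,0x31) ⇒ 0x94
lane  1: sub(0x98,0x4f) ⇒ 0x49
lane  2: sub(0x07,0xff) ⇒ 0xff08
lane  3: tail/ones ⇒ 0xffff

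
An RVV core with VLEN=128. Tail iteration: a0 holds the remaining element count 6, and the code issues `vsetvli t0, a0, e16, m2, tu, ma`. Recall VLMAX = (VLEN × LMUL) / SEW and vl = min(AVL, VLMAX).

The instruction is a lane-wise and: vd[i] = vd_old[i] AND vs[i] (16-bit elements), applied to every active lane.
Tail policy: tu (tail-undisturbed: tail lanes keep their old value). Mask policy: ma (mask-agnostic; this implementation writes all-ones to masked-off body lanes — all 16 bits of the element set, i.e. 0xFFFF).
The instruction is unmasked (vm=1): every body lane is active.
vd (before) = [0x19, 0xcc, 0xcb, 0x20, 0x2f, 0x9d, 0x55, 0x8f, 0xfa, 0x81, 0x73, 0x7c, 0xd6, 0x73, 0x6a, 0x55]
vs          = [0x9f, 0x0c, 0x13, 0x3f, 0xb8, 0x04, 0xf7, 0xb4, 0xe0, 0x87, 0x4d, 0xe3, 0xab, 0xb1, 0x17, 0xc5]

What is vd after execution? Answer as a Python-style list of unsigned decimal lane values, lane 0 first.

VLMAX = VLEN×LMUL/SEW = 128×2/16 = 16
vl ← min(6, 16) = 6
[0] and(0x19,0x9f) = 0x19
[1] and(0xcc,0x0c) = 0x0c
[2] and(0xcb,0x13) = 0x03
[3] and(0x20,0x3f) = 0x20
[4] and(0x2f,0xb8) = 0x28
[5] and(0x9d,0x04) = 0x04
[6] tail/keep = 0x55
[7] tail/keep = 0x8f
[8] tail/keep = 0xfa
[9] tail/keep = 0x81
[10] tail/keep = 0x73
[11] tail/keep = 0x7c
[12] tail/keep = 0xd6
[13] tail/keep = 0x73
[14] tail/keep = 0x6a
[15] tail/keep = 0x55

vd = [25, 12, 3, 32, 40, 4, 85, 143, 250, 129, 115, 124, 214, 115, 106, 85]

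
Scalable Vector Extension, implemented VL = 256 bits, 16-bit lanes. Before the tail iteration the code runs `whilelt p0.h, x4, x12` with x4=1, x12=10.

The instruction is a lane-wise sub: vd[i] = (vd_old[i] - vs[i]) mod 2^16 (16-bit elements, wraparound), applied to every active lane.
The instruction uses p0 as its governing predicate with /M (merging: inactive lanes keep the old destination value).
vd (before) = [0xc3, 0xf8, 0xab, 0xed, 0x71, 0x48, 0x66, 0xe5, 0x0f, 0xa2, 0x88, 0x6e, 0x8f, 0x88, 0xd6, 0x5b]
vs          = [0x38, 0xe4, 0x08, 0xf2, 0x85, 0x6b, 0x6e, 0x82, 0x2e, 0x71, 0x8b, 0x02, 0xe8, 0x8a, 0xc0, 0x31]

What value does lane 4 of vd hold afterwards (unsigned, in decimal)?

vd[4] = 65516

256-bit reg / 16-bit elem → 16 lanes
whilelt: lane j active iff 1+j < 10 → j < 9 → 9 active
lane  0: sub(0xc3,0x38) ⇒ 0x8b
lane  1: sub(0xf8,0xe4) ⇒ 0x14
lane  2: sub(0xab,0x08) ⇒ 0xa3
lane  3: sub(0xed,0xf2) ⇒ 0xfffb
lane  4: sub(0x71,0x85) ⇒ 0xffec
lane  5: sub(0x48,0x6b) ⇒ 0xffdd
lane  6: sub(0x66,0x6e) ⇒ 0xfff8
lane  7: sub(0xe5,0x82) ⇒ 0x63
lane  8: sub(0x0f,0x2e) ⇒ 0xffe1
lane  9: tail/keep ⇒ 0xa2
lane 10: tail/keep ⇒ 0x88
lane 11: tail/keep ⇒ 0x6e
lane 12: tail/keep ⇒ 0x8f
lane 13: tail/keep ⇒ 0x88
lane 14: tail/keep ⇒ 0xd6
lane 15: tail/keep ⇒ 0x5b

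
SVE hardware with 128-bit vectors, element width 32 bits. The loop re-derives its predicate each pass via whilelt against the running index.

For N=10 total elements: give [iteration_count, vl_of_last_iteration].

128-bit reg / 32-bit elem → 4 lanes
10 elements at 4/iter → 3 passes, remainder 2 on the last

[iterations, last_vl] = [3, 2]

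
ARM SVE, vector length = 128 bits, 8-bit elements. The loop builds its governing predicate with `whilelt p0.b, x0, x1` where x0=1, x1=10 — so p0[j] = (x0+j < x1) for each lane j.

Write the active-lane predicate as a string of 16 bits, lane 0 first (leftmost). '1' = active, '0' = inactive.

predicate = 1111111110000000

128-bit reg / 8-bit elem → 16 lanes
p0[j] = (1+j < 10); true for j=0..8 → 9 lanes set
bits (lane 0 leftmost): 1111111110000000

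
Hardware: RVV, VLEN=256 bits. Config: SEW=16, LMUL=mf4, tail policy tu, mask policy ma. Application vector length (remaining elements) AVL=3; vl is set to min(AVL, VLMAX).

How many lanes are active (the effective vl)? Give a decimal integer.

VLMAX = VLEN×LMUL/SEW = 256×1/4/16 = 4
AVL=3 ≤ VLMAX=4, so vl = 3

vl = 3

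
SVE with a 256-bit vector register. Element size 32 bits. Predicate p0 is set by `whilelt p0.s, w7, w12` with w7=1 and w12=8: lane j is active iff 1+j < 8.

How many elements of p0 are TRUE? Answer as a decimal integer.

vl = 7

256-bit reg / 32-bit elem → 8 lanes
p0[j] = (1+j < 8); true for j=0..6 → 7 lanes set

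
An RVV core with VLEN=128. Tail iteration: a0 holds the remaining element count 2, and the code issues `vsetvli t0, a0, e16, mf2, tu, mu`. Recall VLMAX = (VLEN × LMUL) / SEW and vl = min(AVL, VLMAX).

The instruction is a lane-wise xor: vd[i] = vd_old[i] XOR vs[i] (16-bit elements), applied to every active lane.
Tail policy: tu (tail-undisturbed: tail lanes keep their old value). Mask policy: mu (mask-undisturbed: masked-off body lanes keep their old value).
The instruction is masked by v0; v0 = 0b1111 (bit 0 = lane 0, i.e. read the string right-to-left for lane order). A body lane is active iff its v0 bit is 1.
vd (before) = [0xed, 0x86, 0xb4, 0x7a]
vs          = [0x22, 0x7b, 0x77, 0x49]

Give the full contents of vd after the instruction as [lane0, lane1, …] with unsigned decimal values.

vd = [207, 253, 180, 122]

VLMAX = VLEN×LMUL/SEW = 128×1/2/16 = 4
vl = min(AVL, VLMAX) = min(2, 4) = 2
vd[0] xor(0xed,0x22) -> 0xcf
vd[1] xor(0x86,0x7b) -> 0xfd
vd[2] tail/keep -> 0xb4
vd[3] tail/keep -> 0x7a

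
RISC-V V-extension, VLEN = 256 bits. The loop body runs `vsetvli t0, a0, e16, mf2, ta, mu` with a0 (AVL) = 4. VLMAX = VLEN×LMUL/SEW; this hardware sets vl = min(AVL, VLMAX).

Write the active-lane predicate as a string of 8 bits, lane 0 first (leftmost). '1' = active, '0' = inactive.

lanes per group: 256·1/2/16 = 8
vl ← min(4, 8) = 4
bits (lane 0 leftmost): 11110000

predicate = 11110000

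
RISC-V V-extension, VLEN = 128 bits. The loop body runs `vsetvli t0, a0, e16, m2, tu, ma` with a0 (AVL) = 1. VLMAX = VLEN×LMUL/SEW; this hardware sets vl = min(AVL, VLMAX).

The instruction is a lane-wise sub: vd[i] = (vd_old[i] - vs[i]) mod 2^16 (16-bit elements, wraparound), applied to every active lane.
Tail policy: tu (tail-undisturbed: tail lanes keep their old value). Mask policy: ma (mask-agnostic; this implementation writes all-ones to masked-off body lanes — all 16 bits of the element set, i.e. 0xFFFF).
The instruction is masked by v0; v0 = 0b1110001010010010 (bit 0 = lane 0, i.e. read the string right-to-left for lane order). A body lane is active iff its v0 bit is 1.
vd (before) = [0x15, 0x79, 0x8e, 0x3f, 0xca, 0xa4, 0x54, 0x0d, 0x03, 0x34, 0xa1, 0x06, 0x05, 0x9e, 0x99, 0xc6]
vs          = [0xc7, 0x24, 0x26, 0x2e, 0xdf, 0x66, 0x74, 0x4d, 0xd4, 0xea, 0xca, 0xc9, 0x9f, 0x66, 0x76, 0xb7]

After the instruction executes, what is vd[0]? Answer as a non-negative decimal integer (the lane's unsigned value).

VLMAX = (128 × 2) / 16 = 16 lanes
vl = min(AVL, VLMAX) = min(1, 16) = 1
  i=0: mask-off/ones → 65535
  i=1: tail/keep → 121
  i=2: tail/keep → 142
  i=3: tail/keep → 63
  i=4: tail/keep → 202
  i=5: tail/keep → 164
  i=6: tail/keep → 84
  i=7: tail/keep → 13
  i=8: tail/keep → 3
  i=9: tail/keep → 52
  i=10: tail/keep → 161
  i=11: tail/keep → 6
  i=12: tail/keep → 5
  i=13: tail/keep → 158
  i=14: tail/keep → 153
  i=15: tail/keep → 198

vd[0] = 65535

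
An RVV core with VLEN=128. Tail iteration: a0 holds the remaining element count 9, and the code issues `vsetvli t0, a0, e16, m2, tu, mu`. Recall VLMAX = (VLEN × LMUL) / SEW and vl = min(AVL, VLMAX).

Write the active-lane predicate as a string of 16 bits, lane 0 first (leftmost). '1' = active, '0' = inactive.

lanes per group: 128·2/16 = 16
vl = min(AVL, VLMAX) = min(9, 16) = 9
bits (lane 0 leftmost): 1111111110000000

predicate = 1111111110000000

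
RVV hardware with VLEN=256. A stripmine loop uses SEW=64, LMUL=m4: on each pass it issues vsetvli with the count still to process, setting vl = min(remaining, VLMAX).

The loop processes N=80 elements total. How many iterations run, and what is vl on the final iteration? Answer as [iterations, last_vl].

lanes per group: 256·4/64 = 16
iterations = ceil(80/16) = 5; final-pass vl = 16

[iterations, last_vl] = [5, 16]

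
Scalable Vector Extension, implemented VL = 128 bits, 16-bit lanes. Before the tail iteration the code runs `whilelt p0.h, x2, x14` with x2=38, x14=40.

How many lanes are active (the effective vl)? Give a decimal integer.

vl = 2

128-bit reg / 16-bit elem → 8 lanes
p0[j] = (38+j < 40); true for j=0..1 → 2 lanes set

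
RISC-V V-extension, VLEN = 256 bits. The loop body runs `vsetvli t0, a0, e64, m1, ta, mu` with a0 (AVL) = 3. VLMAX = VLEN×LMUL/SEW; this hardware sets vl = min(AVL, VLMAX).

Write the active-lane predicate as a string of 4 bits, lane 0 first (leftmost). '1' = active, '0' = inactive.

VLMAX = (256 × 1) / 64 = 4 lanes
AVL=3 ≤ VLMAX=4, so vl = 3
bits (lane 0 leftmost): 1110

predicate = 1110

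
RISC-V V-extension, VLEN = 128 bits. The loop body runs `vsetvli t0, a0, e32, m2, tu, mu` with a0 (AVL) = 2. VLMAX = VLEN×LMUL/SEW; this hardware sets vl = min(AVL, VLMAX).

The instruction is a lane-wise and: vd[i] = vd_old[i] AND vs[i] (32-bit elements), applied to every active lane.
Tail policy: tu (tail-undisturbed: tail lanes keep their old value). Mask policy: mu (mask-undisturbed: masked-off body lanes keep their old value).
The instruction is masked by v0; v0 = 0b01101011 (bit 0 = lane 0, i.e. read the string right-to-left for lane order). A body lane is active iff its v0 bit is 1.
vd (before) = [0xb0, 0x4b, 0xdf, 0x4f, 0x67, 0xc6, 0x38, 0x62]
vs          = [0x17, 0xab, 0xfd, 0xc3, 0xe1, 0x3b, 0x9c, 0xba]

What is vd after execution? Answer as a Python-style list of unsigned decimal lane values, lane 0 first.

vd = [16, 11, 223, 79, 103, 198, 56, 98]

lanes per group: 128·2/32 = 8
vl = min(AVL, VLMAX) = min(2, 8) = 2
[0] and(0xb0,0x17) = 0x10
[1] and(0x4b,0xab) = 0x0b
[2] tail/keep = 0xdf
[3] tail/keep = 0x4f
[4] tail/keep = 0x67
[5] tail/keep = 0xc6
[6] tail/keep = 0x38
[7] tail/keep = 0x62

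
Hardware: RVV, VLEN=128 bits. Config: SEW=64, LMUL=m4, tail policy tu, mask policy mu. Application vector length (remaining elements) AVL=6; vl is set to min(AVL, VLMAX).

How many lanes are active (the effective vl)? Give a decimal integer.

vl = 6

lanes per group: 128·4/64 = 8
AVL=6 ≤ VLMAX=8, so vl = 6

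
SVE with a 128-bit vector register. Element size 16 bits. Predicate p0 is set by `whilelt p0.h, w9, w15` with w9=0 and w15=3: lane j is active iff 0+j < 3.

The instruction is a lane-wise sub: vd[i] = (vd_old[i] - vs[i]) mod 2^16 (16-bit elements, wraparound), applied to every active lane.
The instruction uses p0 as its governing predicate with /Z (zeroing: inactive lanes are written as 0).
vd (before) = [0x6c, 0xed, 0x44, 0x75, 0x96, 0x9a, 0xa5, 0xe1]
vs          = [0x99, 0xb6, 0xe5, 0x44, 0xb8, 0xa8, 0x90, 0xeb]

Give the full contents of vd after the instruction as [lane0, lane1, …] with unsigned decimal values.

vd = [65491, 55, 65375, 0, 0, 0, 0, 0]

register lanes = 128/16 = 8
whilelt: lane j active iff 0+j < 3 → j < 3 → 3 active
vd[0] sub(0x6c,0x99) -> 0xffd3
vd[1] sub(0xed,0xb6) -> 0x37
vd[2] sub(0x44,0xe5) -> 0xff5f
vd[3] tail/zero -> 0x00
vd[4] tail/zero -> 0x00
vd[5] tail/zero -> 0x00
vd[6] tail/zero -> 0x00
vd[7] tail/zero -> 0x00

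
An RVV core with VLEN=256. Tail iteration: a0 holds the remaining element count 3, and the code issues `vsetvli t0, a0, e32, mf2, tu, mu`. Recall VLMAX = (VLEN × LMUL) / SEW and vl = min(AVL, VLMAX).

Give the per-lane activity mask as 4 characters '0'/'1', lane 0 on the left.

predicate = 1110

lanes per group: 256·1/2/32 = 4
vl = min(AVL, VLMAX) = min(3, 4) = 3
bits (lane 0 leftmost): 1110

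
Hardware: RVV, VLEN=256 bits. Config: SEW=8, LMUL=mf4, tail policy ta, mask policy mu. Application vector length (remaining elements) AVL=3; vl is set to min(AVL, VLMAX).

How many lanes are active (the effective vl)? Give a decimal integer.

VLMAX = (256 × 1/4) / 8 = 8 lanes
AVL=3 ≤ VLMAX=8, so vl = 3

vl = 3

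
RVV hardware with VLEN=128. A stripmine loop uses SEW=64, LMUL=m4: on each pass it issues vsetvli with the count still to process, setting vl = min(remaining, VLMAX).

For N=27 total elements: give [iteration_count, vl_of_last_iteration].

[iterations, last_vl] = [4, 3]

lanes per group: 128·4/64 = 8
27 elements at 8/iter → 4 passes, remainder 3 on the last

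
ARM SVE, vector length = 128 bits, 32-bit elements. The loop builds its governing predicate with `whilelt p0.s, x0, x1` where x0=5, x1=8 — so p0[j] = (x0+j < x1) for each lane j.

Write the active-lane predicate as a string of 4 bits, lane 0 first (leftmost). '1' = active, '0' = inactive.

predicate = 1110

register lanes = 128/32 = 4
active while 5+j < 8, i.e. j ∈ [0,3) capped at 4 ⇒ 3
bits (lane 0 leftmost): 1110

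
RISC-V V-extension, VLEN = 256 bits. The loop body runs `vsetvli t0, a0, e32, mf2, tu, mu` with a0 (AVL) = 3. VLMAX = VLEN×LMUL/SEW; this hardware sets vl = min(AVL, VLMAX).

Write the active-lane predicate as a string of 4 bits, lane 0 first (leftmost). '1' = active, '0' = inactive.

VLMAX = (256 × 1/2) / 32 = 4 lanes
AVL=3 ≤ VLMAX=4, so vl = 3
bits (lane 0 leftmost): 1110

predicate = 1110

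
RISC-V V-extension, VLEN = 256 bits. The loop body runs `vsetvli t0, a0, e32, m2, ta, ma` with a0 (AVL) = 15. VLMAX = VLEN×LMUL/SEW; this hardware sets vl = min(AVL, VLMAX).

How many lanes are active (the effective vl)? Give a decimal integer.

lanes per group: 256·2/32 = 16
AVL=15 ≤ VLMAX=16, so vl = 15

vl = 15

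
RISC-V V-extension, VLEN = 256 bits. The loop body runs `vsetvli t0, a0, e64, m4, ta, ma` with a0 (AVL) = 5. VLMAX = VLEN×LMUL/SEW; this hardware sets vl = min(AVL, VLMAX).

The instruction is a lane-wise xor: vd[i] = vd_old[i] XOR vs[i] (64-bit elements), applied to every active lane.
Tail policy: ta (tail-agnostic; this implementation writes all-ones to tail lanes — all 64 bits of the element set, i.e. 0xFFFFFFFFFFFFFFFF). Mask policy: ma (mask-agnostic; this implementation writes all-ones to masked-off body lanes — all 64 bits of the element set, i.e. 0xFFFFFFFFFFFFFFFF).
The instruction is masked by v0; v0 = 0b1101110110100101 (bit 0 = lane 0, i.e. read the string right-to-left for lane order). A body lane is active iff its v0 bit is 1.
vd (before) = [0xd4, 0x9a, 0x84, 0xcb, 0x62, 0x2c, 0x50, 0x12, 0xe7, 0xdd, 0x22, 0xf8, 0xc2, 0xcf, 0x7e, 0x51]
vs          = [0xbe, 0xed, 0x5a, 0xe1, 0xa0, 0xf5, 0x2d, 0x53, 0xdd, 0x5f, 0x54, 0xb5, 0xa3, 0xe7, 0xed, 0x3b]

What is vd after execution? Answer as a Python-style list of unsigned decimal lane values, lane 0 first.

vd = [106, 18446744073709551615, 222, 18446744073709551615, 18446744073709551615, 18446744073709551615, 18446744073709551615, 18446744073709551615, 18446744073709551615, 18446744073709551615, 18446744073709551615, 18446744073709551615, 18446744073709551615, 18446744073709551615, 18446744073709551615, 18446744073709551615]

VLMAX = (256 × 4) / 64 = 16 lanes
vl ← min(5, 16) = 5
[0] xor(0xd4,0xbe) = 0x6a
[1] mask-off/ones = 0xffffffffffffffff
[2] xor(0x84,0x5a) = 0xde
[3] mask-off/ones = 0xffffffffffffffff
[4] mask-off/ones = 0xffffffffffffffff
[5] tail/ones = 0xffffffffffffffff
[6] tail/ones = 0xffffffffffffffff
[7] tail/ones = 0xffffffffffffffff
[8] tail/ones = 0xffffffffffffffff
[9] tail/ones = 0xffffffffffffffff
[10] tail/ones = 0xffffffffffffffff
[11] tail/ones = 0xffffffffffffffff
[12] tail/ones = 0xffffffffffffffff
[13] tail/ones = 0xffffffffffffffff
[14] tail/ones = 0xffffffffffffffff
[15] tail/ones = 0xffffffffffffffff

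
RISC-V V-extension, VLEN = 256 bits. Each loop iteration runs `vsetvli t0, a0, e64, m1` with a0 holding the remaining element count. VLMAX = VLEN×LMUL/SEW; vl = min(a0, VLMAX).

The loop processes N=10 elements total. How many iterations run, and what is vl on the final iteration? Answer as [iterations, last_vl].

[iterations, last_vl] = [3, 2]

VLMAX = VLEN×LMUL/SEW = 256×1/64 = 4
N=10: ⌈10/4⌉ = 3 iters; last vl = 10 − 2×4 = 2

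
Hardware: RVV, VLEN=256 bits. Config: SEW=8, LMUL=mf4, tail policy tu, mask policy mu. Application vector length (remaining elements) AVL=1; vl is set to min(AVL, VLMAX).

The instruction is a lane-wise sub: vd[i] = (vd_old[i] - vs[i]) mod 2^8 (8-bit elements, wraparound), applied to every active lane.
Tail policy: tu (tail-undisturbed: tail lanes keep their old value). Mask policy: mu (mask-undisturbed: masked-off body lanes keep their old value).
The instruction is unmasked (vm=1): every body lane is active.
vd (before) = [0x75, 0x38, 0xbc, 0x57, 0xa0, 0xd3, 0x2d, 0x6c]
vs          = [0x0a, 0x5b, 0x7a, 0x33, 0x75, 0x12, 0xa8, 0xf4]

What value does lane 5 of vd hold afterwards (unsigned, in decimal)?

lanes per group: 256·1/4/8 = 8
AVL=1 ≤ VLMAX=8, so vl = 1
[0] sub(0x75,0x0a) = 0x6b
[1] tail/keep = 0x38
[2] tail/keep = 0xbc
[3] tail/keep = 0x57
[4] tail/keep = 0xa0
[5] tail/keep = 0xd3
[6] tail/keep = 0x2d
[7] tail/keep = 0x6c

vd[5] = 211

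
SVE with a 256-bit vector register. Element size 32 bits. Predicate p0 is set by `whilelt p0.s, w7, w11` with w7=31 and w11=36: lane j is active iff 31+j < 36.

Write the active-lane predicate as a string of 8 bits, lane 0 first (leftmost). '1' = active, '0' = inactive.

predicate = 11111000

lane count: 256 div 32 = 8
p0[j] = (31+j < 36); true for j=0..4 → 5 lanes set
bits (lane 0 leftmost): 11111000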